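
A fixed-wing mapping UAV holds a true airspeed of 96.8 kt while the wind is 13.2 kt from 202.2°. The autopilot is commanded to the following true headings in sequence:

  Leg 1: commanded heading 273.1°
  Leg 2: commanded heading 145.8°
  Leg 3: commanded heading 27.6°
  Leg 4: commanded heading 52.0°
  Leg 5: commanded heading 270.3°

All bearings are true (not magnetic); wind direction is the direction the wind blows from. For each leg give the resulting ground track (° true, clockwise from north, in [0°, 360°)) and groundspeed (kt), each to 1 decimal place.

Leg 1: track=280.8°, groundspeed=93.3 kt
Leg 2: track=138.8°, groundspeed=90.2 kt
Leg 3: track=27.0°, groundspeed=109.9 kt
Leg 4: track=48.5°, groundspeed=108.5 kt
Leg 5: track=277.9°, groundspeed=92.7 kt

Leg 1: heading 273.1°; drift +7.7° → track 280.8°, groundspeed 93.3 kt
Leg 2: heading 145.8°; drift -7.0° → track 138.8°, groundspeed 90.2 kt
Leg 3: heading 27.6°; drift -0.6° → track 27.0°, groundspeed 109.9 kt
Leg 4: heading 52.0°; drift -3.5° → track 48.5°, groundspeed 108.5 kt
Leg 5: heading 270.3°; drift +7.6° → track 277.9°, groundspeed 92.7 kt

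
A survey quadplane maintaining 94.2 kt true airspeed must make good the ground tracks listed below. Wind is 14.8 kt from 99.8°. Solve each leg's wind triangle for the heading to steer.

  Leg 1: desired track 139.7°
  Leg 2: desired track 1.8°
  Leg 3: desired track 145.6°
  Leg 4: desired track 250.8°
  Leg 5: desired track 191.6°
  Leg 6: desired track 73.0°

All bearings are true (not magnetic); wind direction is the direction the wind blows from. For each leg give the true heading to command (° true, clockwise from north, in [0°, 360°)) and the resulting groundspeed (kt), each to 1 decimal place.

Leg 1: heading=133.9°, groundspeed=82.4 kt
Leg 2: heading=10.8°, groundspeed=95.1 kt
Leg 3: heading=139.1°, groundspeed=83.3 kt
Leg 4: heading=246.4°, groundspeed=106.9 kt
Leg 5: heading=182.6°, groundspeed=93.5 kt
Leg 6: heading=77.1°, groundspeed=80.8 kt

Leg 1: desired track 139.7°; wind correction -5.8° → command heading 133.9°, groundspeed 82.4 kt
Leg 2: desired track 1.8°; wind correction +9.0° → command heading 10.8°, groundspeed 95.1 kt
Leg 3: desired track 145.6°; wind correction -6.5° → command heading 139.1°, groundspeed 83.3 kt
Leg 4: desired track 250.8°; wind correction -4.4° → command heading 246.4°, groundspeed 106.9 kt
Leg 5: desired track 191.6°; wind correction -9.0° → command heading 182.6°, groundspeed 93.5 kt
Leg 6: desired track 73.0°; wind correction +4.1° → command heading 77.1°, groundspeed 80.8 kt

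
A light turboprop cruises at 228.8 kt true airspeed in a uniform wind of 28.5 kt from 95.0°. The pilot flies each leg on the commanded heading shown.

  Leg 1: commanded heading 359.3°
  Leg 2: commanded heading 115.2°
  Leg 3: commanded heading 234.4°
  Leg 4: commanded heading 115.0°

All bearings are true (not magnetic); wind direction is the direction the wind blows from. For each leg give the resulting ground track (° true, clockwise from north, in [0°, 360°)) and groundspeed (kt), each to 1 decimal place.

Leg 1: track=352.3°, groundspeed=233.4 kt
Leg 2: track=118.0°, groundspeed=202.3 kt
Leg 3: track=238.6°, groundspeed=251.1 kt
Leg 4: track=117.8°, groundspeed=202.3 kt

Leg 1: heading 359.3°; drift -7.0° → track 352.3°, groundspeed 233.4 kt
Leg 2: heading 115.2°; drift +2.8° → track 118.0°, groundspeed 202.3 kt
Leg 3: heading 234.4°; drift +4.2° → track 238.6°, groundspeed 251.1 kt
Leg 4: heading 115.0°; drift +2.8° → track 117.8°, groundspeed 202.3 kt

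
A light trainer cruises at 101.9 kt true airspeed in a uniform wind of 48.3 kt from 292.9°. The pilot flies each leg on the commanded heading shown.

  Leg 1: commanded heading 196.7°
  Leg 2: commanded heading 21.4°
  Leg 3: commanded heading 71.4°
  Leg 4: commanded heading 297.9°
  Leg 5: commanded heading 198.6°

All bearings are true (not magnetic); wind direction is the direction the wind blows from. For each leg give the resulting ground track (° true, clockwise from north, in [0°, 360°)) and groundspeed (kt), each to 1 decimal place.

Leg 1: heading 196.7°; drift -24.1° → track 172.6°, groundspeed 117.4 kt
Leg 2: heading 21.4°; drift +25.6° → track 47.0°, groundspeed 111.6 kt
Leg 3: heading 71.4°; drift +13.1° → track 84.5°, groundspeed 141.7 kt
Leg 4: heading 297.9°; drift +4.5° → track 302.4°, groundspeed 53.9 kt
Leg 5: heading 198.6°; drift -24.5° → track 174.1°, groundspeed 116.0 kt

Leg 1: track=172.6°, groundspeed=117.4 kt
Leg 2: track=47.0°, groundspeed=111.6 kt
Leg 3: track=84.5°, groundspeed=141.7 kt
Leg 4: track=302.4°, groundspeed=53.9 kt
Leg 5: track=174.1°, groundspeed=116.0 kt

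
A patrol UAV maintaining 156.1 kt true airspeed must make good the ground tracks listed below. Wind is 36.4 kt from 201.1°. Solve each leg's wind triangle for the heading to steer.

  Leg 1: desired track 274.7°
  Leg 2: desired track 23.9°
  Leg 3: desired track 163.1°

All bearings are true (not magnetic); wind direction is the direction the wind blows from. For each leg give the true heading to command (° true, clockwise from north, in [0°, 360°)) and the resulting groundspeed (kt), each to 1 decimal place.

Leg 1: heading=261.8°, groundspeed=141.9 kt
Leg 2: heading=24.6°, groundspeed=192.4 kt
Leg 3: heading=171.4°, groundspeed=125.8 kt

Leg 1: desired track 274.7°; wind correction -12.9° → command heading 261.8°, groundspeed 141.9 kt
Leg 2: desired track 23.9°; wind correction +0.7° → command heading 24.6°, groundspeed 192.4 kt
Leg 3: desired track 163.1°; wind correction +8.3° → command heading 171.4°, groundspeed 125.8 kt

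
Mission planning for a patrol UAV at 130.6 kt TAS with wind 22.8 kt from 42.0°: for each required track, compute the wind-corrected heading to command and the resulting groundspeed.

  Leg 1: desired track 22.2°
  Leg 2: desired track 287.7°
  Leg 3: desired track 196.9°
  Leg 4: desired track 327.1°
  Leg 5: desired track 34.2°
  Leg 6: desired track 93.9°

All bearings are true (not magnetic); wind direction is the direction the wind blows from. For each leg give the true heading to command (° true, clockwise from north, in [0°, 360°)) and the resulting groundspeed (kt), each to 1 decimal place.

Leg 1: desired track 22.2°; wind correction +3.4° → command heading 25.6°, groundspeed 108.9 kt
Leg 2: desired track 287.7°; wind correction +9.2° → command heading 296.9°, groundspeed 138.3 kt
Leg 3: desired track 196.9°; wind correction -4.2° → command heading 192.7°, groundspeed 150.9 kt
Leg 4: desired track 327.1°; wind correction +9.7° → command heading 336.8°, groundspeed 122.8 kt
Leg 5: desired track 34.2°; wind correction +1.4° → command heading 35.6°, groundspeed 108.0 kt
Leg 6: desired track 93.9°; wind correction -7.9° → command heading 86.0°, groundspeed 115.3 kt

Leg 1: heading=25.6°, groundspeed=108.9 kt
Leg 2: heading=296.9°, groundspeed=138.3 kt
Leg 3: heading=192.7°, groundspeed=150.9 kt
Leg 4: heading=336.8°, groundspeed=122.8 kt
Leg 5: heading=35.6°, groundspeed=108.0 kt
Leg 6: heading=86.0°, groundspeed=115.3 kt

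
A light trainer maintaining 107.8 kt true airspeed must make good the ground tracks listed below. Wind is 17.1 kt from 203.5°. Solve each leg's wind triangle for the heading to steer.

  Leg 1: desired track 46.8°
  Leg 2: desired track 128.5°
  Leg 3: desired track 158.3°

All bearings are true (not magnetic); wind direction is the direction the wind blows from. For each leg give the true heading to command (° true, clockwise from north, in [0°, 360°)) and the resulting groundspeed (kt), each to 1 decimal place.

Leg 1: desired track 46.8°; wind correction +3.6° → command heading 50.4°, groundspeed 123.3 kt
Leg 2: desired track 128.5°; wind correction +8.8° → command heading 137.3°, groundspeed 102.1 kt
Leg 3: desired track 158.3°; wind correction +6.5° → command heading 164.8°, groundspeed 95.1 kt

Leg 1: heading=50.4°, groundspeed=123.3 kt
Leg 2: heading=137.3°, groundspeed=102.1 kt
Leg 3: heading=164.8°, groundspeed=95.1 kt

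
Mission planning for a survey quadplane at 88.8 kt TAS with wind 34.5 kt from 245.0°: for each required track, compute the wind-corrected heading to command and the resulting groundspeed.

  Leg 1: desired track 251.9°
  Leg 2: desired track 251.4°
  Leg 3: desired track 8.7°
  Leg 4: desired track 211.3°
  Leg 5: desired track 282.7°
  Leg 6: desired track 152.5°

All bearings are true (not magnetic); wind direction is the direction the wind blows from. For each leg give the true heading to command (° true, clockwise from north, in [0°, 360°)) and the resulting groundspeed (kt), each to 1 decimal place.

Leg 1: heading=249.2°, groundspeed=54.5 kt
Leg 2: heading=248.9°, groundspeed=54.4 kt
Leg 3: heading=349.8°, groundspeed=103.2 kt
Leg 4: heading=223.7°, groundspeed=58.0 kt
Leg 5: heading=269.0°, groundspeed=59.0 kt
Leg 6: heading=175.3°, groundspeed=83.3 kt

Leg 1: desired track 251.9°; wind correction -2.7° → command heading 249.2°, groundspeed 54.5 kt
Leg 2: desired track 251.4°; wind correction -2.5° → command heading 248.9°, groundspeed 54.4 kt
Leg 3: desired track 8.7°; wind correction -18.9° → command heading 349.8°, groundspeed 103.2 kt
Leg 4: desired track 211.3°; wind correction +12.4° → command heading 223.7°, groundspeed 58.0 kt
Leg 5: desired track 282.7°; wind correction -13.7° → command heading 269.0°, groundspeed 59.0 kt
Leg 6: desired track 152.5°; wind correction +22.8° → command heading 175.3°, groundspeed 83.3 kt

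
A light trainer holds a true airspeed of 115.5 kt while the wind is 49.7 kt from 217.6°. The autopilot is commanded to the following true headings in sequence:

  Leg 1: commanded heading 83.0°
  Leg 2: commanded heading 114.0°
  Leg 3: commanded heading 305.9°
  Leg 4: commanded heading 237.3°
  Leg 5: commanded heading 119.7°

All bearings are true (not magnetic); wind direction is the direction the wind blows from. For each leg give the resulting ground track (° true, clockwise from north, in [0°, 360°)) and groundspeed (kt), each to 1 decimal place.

Leg 1: track=69.8°, groundspeed=154.5 kt
Leg 2: track=93.2°, groundspeed=136.1 kt
Leg 3: track=329.4°, groundspeed=124.4 kt
Leg 4: track=251.0°, groundspeed=70.7 kt
Leg 5: track=97.8°, groundspeed=131.9 kt

Leg 1: heading 83.0°; drift -13.2° → track 69.8°, groundspeed 154.5 kt
Leg 2: heading 114.0°; drift -20.8° → track 93.2°, groundspeed 136.1 kt
Leg 3: heading 305.9°; drift +23.5° → track 329.4°, groundspeed 124.4 kt
Leg 4: heading 237.3°; drift +13.7° → track 251.0°, groundspeed 70.7 kt
Leg 5: heading 119.7°; drift -21.9° → track 97.8°, groundspeed 131.9 kt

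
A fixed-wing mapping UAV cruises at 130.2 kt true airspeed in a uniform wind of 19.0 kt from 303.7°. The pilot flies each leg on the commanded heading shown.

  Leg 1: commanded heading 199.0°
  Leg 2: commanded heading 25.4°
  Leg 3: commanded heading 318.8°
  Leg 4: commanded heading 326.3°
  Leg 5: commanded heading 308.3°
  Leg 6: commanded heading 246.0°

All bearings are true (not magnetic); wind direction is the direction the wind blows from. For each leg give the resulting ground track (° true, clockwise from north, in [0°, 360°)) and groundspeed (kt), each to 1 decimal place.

Leg 1: track=191.2°, groundspeed=136.3 kt
Leg 2: track=33.8°, groundspeed=128.8 kt
Leg 3: track=321.3°, groundspeed=112.0 kt
Leg 4: track=330.0°, groundspeed=112.9 kt
Leg 5: track=309.1°, groundspeed=111.3 kt
Leg 6: track=238.4°, groundspeed=121.1 kt

Leg 1: heading 199.0°; drift -7.8° → track 191.2°, groundspeed 136.3 kt
Leg 2: heading 25.4°; drift +8.4° → track 33.8°, groundspeed 128.8 kt
Leg 3: heading 318.8°; drift +2.5° → track 321.3°, groundspeed 112.0 kt
Leg 4: heading 326.3°; drift +3.7° → track 330.0°, groundspeed 112.9 kt
Leg 5: heading 308.3°; drift +0.8° → track 309.1°, groundspeed 111.3 kt
Leg 6: heading 246.0°; drift -7.6° → track 238.4°, groundspeed 121.1 kt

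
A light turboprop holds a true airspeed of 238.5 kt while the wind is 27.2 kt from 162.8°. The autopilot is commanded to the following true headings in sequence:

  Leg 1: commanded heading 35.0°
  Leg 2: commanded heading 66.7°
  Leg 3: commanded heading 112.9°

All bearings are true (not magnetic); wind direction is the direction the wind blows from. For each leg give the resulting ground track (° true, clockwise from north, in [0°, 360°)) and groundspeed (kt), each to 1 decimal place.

Leg 1: track=30.2°, groundspeed=256.1 kt
Leg 2: track=60.3°, groundspeed=242.9 kt
Leg 3: track=107.5°, groundspeed=222.0 kt

Leg 1: heading 35.0°; drift -4.8° → track 30.2°, groundspeed 256.1 kt
Leg 2: heading 66.7°; drift -6.4° → track 60.3°, groundspeed 242.9 kt
Leg 3: heading 112.9°; drift -5.4° → track 107.5°, groundspeed 222.0 kt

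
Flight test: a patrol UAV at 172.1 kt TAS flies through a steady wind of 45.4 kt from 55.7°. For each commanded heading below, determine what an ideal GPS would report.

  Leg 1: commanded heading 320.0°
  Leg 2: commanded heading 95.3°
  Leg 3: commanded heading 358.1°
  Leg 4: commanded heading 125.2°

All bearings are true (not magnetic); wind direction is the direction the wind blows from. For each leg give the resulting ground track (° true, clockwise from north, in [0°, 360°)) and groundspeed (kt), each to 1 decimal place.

Leg 1: track=305.7°, groundspeed=182.3 kt
Leg 2: track=107.2°, groundspeed=140.1 kt
Leg 3: track=343.6°, groundspeed=152.7 kt
Leg 4: track=140.4°, groundspeed=161.9 kt

Leg 1: heading 320.0°; drift -14.3° → track 305.7°, groundspeed 182.3 kt
Leg 2: heading 95.3°; drift +11.9° → track 107.2°, groundspeed 140.1 kt
Leg 3: heading 358.1°; drift -14.5° → track 343.6°, groundspeed 152.7 kt
Leg 4: heading 125.2°; drift +15.2° → track 140.4°, groundspeed 161.9 kt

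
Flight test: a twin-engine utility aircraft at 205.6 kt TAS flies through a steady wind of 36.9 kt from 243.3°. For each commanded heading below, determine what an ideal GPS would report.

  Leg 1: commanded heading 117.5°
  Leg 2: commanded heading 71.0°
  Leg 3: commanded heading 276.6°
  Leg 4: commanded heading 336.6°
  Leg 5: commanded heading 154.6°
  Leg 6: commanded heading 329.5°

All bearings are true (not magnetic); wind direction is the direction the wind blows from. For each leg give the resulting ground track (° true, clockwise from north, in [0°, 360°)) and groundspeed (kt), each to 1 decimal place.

Leg 1: track=110.0°, groundspeed=229.1 kt
Leg 2: track=69.8°, groundspeed=242.2 kt
Leg 3: track=283.2°, groundspeed=175.9 kt
Leg 4: track=346.7°, groundspeed=211.0 kt
Leg 5: track=144.4°, groundspeed=208.1 kt
Leg 6: track=339.8°, groundspeed=206.5 kt

Leg 1: heading 117.5°; drift -7.5° → track 110.0°, groundspeed 229.1 kt
Leg 2: heading 71.0°; drift -1.2° → track 69.8°, groundspeed 242.2 kt
Leg 3: heading 276.6°; drift +6.6° → track 283.2°, groundspeed 175.9 kt
Leg 4: heading 336.6°; drift +10.1° → track 346.7°, groundspeed 211.0 kt
Leg 5: heading 154.6°; drift -10.2° → track 144.4°, groundspeed 208.1 kt
Leg 6: heading 329.5°; drift +10.3° → track 339.8°, groundspeed 206.5 kt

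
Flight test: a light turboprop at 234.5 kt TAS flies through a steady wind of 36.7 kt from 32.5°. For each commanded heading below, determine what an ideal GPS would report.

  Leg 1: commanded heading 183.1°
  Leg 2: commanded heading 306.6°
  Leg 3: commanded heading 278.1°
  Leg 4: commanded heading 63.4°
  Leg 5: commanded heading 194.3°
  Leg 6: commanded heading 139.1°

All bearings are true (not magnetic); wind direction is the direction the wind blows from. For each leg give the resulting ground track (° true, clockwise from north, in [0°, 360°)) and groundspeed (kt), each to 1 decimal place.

Leg 1: track=187.0°, groundspeed=267.1 kt
Leg 2: track=297.6°, groundspeed=234.7 kt
Leg 3: track=270.5°, groundspeed=251.9 kt
Leg 4: track=68.7°, groundspeed=203.9 kt
Leg 5: track=196.7°, groundspeed=269.6 kt
Leg 6: track=147.3°, groundspeed=247.5 kt

Leg 1: heading 183.1°; drift +3.9° → track 187.0°, groundspeed 267.1 kt
Leg 2: heading 306.6°; drift -9.0° → track 297.6°, groundspeed 234.7 kt
Leg 3: heading 278.1°; drift -7.6° → track 270.5°, groundspeed 251.9 kt
Leg 4: heading 63.4°; drift +5.3° → track 68.7°, groundspeed 203.9 kt
Leg 5: heading 194.3°; drift +2.4° → track 196.7°, groundspeed 269.6 kt
Leg 6: heading 139.1°; drift +8.2° → track 147.3°, groundspeed 247.5 kt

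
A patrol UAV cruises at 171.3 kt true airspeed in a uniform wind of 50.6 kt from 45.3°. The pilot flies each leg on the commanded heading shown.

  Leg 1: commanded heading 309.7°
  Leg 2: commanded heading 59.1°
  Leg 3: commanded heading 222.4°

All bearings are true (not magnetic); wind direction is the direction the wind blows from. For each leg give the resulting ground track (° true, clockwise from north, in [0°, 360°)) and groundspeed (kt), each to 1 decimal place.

Leg 1: track=293.8°, groundspeed=183.3 kt
Leg 2: track=64.7°, groundspeed=122.8 kt
Leg 3: track=223.1°, groundspeed=221.8 kt

Leg 1: heading 309.7°; drift -15.9° → track 293.8°, groundspeed 183.3 kt
Leg 2: heading 59.1°; drift +5.6° → track 64.7°, groundspeed 122.8 kt
Leg 3: heading 222.4°; drift +0.7° → track 223.1°, groundspeed 221.8 kt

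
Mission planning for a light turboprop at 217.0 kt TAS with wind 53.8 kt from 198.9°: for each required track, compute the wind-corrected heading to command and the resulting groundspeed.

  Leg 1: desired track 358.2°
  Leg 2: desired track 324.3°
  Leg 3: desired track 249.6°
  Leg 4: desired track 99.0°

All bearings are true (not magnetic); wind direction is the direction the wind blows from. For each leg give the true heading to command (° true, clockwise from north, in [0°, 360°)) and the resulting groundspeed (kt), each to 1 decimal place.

Leg 1: desired track 358.2°; wind correction -5.0° → command heading 353.2°, groundspeed 266.5 kt
Leg 2: desired track 324.3°; wind correction -11.7° → command heading 312.6°, groundspeed 243.7 kt
Leg 3: desired track 249.6°; wind correction -11.1° → command heading 238.5°, groundspeed 178.9 kt
Leg 4: desired track 99.0°; wind correction +14.1° → command heading 113.1°, groundspeed 219.7 kt

Leg 1: heading=353.2°, groundspeed=266.5 kt
Leg 2: heading=312.6°, groundspeed=243.7 kt
Leg 3: heading=238.5°, groundspeed=178.9 kt
Leg 4: heading=113.1°, groundspeed=219.7 kt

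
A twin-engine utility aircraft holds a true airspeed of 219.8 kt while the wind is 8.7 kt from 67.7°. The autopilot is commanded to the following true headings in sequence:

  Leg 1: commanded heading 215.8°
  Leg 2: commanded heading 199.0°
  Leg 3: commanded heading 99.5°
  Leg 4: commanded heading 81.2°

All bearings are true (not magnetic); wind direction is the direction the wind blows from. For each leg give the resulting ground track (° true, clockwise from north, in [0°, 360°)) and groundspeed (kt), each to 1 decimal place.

Leg 1: track=217.0°, groundspeed=227.2 kt
Leg 2: track=200.7°, groundspeed=225.6 kt
Leg 3: track=100.7°, groundspeed=212.5 kt
Leg 4: track=81.8°, groundspeed=211.4 kt

Leg 1: heading 215.8°; drift +1.2° → track 217.0°, groundspeed 227.2 kt
Leg 2: heading 199.0°; drift +1.7° → track 200.7°, groundspeed 225.6 kt
Leg 3: heading 99.5°; drift +1.2° → track 100.7°, groundspeed 212.5 kt
Leg 4: heading 81.2°; drift +0.6° → track 81.8°, groundspeed 211.4 kt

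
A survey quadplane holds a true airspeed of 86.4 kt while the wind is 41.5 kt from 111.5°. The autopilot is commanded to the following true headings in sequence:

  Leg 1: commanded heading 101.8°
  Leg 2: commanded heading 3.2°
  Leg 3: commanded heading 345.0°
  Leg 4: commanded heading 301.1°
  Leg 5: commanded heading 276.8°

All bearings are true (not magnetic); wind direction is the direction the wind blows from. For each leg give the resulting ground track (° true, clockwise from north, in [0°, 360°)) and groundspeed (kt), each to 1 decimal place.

Leg 1: track=93.1°, groundspeed=46.0 kt
Leg 2: track=341.6°, groundspeed=107.0 kt
Leg 3: track=328.3°, groundspeed=116.0 kt
Leg 4: track=298.0°, groundspeed=127.5 kt
Leg 5: track=281.6°, groundspeed=127.0 kt

Leg 1: heading 101.8°; drift -8.7° → track 93.1°, groundspeed 46.0 kt
Leg 2: heading 3.2°; drift -21.6° → track 341.6°, groundspeed 107.0 kt
Leg 3: heading 345.0°; drift -16.7° → track 328.3°, groundspeed 116.0 kt
Leg 4: heading 301.1°; drift -3.1° → track 298.0°, groundspeed 127.5 kt
Leg 5: heading 276.8°; drift +4.8° → track 281.6°, groundspeed 127.0 kt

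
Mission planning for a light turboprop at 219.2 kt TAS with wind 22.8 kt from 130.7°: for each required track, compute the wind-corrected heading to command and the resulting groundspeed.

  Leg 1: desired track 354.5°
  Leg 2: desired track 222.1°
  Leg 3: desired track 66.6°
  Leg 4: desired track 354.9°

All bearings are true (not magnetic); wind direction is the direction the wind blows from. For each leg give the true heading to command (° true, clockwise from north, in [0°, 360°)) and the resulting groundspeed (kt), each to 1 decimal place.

Leg 1: heading=358.6°, groundspeed=235.1 kt
Leg 2: heading=216.1°, groundspeed=218.6 kt
Leg 3: heading=72.0°, groundspeed=208.3 kt
Leg 4: heading=359.1°, groundspeed=235.0 kt

Leg 1: desired track 354.5°; wind correction +4.1° → command heading 358.6°, groundspeed 235.1 kt
Leg 2: desired track 222.1°; wind correction -6.0° → command heading 216.1°, groundspeed 218.6 kt
Leg 3: desired track 66.6°; wind correction +5.4° → command heading 72.0°, groundspeed 208.3 kt
Leg 4: desired track 354.9°; wind correction +4.2° → command heading 359.1°, groundspeed 235.0 kt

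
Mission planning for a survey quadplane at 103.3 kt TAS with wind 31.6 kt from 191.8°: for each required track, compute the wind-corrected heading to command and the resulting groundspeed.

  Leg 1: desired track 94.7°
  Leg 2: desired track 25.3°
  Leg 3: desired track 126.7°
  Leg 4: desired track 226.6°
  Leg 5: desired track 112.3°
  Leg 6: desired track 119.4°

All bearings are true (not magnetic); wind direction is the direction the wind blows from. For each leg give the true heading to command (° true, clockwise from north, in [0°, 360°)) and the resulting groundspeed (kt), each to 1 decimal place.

Leg 1: heading=112.4°, groundspeed=102.3 kt
Leg 2: heading=29.4°, groundspeed=133.8 kt
Leg 3: heading=142.8°, groundspeed=85.9 kt
Leg 4: heading=216.5°, groundspeed=75.8 kt
Leg 5: heading=129.8°, groundspeed=92.8 kt
Leg 6: heading=136.4°, groundspeed=89.3 kt

Leg 1: desired track 94.7°; wind correction +17.7° → command heading 112.4°, groundspeed 102.3 kt
Leg 2: desired track 25.3°; wind correction +4.1° → command heading 29.4°, groundspeed 133.8 kt
Leg 3: desired track 126.7°; wind correction +16.1° → command heading 142.8°, groundspeed 85.9 kt
Leg 4: desired track 226.6°; wind correction -10.1° → command heading 216.5°, groundspeed 75.8 kt
Leg 5: desired track 112.3°; wind correction +17.5° → command heading 129.8°, groundspeed 92.8 kt
Leg 6: desired track 119.4°; wind correction +17.0° → command heading 136.4°, groundspeed 89.3 kt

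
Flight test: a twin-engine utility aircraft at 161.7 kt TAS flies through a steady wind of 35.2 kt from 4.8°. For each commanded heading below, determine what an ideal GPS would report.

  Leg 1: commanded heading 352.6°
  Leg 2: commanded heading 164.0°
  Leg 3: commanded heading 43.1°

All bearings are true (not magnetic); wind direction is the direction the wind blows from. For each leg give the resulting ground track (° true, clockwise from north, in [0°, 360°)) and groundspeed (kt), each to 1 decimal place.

Leg 1: track=349.3°, groundspeed=127.5 kt
Leg 2: track=167.7°, groundspeed=195.0 kt
Leg 3: track=52.3°, groundspeed=135.8 kt

Leg 1: heading 352.6°; drift -3.3° → track 349.3°, groundspeed 127.5 kt
Leg 2: heading 164.0°; drift +3.7° → track 167.7°, groundspeed 195.0 kt
Leg 3: heading 43.1°; drift +9.2° → track 52.3°, groundspeed 135.8 kt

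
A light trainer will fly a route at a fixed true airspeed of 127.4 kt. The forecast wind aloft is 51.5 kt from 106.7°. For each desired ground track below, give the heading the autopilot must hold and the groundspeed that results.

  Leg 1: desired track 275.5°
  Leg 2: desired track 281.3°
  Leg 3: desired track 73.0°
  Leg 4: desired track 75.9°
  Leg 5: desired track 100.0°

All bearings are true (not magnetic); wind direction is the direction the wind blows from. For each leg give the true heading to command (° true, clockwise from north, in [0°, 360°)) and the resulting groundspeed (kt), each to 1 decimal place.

Leg 1: desired track 275.5°; wind correction -4.5° → command heading 271.0°, groundspeed 177.5 kt
Leg 2: desired track 281.3°; wind correction -2.2° → command heading 279.1°, groundspeed 178.6 kt
Leg 3: desired track 73.0°; wind correction +13.0° → command heading 86.0°, groundspeed 81.3 kt
Leg 4: desired track 75.9°; wind correction +11.9° → command heading 87.8°, groundspeed 80.4 kt
Leg 5: desired track 100.0°; wind correction +2.7° → command heading 102.7°, groundspeed 76.1 kt

Leg 1: heading=271.0°, groundspeed=177.5 kt
Leg 2: heading=279.1°, groundspeed=178.6 kt
Leg 3: heading=86.0°, groundspeed=81.3 kt
Leg 4: heading=87.8°, groundspeed=80.4 kt
Leg 5: heading=102.7°, groundspeed=76.1 kt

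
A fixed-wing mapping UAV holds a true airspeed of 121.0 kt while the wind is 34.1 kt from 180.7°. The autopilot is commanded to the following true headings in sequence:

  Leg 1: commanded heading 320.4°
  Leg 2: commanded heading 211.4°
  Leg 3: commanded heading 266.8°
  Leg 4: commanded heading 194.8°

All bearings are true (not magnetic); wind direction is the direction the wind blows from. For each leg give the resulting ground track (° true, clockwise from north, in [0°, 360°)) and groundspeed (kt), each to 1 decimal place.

Leg 1: heading 320.4°; drift +8.5° → track 328.9°, groundspeed 148.7 kt
Leg 2: heading 211.4°; drift +10.8° → track 222.2°, groundspeed 93.3 kt
Leg 3: heading 266.8°; drift +16.0° → track 282.8°, groundspeed 123.5 kt
Leg 4: heading 194.8°; drift +5.4° → track 200.2°, groundspeed 88.3 kt

Leg 1: track=328.9°, groundspeed=148.7 kt
Leg 2: track=222.2°, groundspeed=93.3 kt
Leg 3: track=282.8°, groundspeed=123.5 kt
Leg 4: track=200.2°, groundspeed=88.3 kt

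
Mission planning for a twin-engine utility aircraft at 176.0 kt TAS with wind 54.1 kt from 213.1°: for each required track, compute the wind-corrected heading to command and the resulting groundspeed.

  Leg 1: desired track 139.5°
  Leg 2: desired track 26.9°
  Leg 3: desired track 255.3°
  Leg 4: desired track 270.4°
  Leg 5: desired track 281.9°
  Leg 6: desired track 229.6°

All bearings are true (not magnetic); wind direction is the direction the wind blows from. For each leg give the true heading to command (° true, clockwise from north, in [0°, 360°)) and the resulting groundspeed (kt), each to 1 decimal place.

Leg 1: desired track 139.5°; wind correction +17.2° → command heading 156.7°, groundspeed 152.9 kt
Leg 2: desired track 26.9°; wind correction -1.9° → command heading 25.0°, groundspeed 229.7 kt
Leg 3: desired track 255.3°; wind correction -11.9° → command heading 243.4°, groundspeed 132.1 kt
Leg 4: desired track 270.4°; wind correction -15.0° → command heading 255.4°, groundspeed 140.8 kt
Leg 5: desired track 281.9°; wind correction -16.7° → command heading 265.2°, groundspeed 149.1 kt
Leg 6: desired track 229.6°; wind correction -5.0° → command heading 224.6°, groundspeed 123.5 kt

Leg 1: heading=156.7°, groundspeed=152.9 kt
Leg 2: heading=25.0°, groundspeed=229.7 kt
Leg 3: heading=243.4°, groundspeed=132.1 kt
Leg 4: heading=255.4°, groundspeed=140.8 kt
Leg 5: heading=265.2°, groundspeed=149.1 kt
Leg 6: heading=224.6°, groundspeed=123.5 kt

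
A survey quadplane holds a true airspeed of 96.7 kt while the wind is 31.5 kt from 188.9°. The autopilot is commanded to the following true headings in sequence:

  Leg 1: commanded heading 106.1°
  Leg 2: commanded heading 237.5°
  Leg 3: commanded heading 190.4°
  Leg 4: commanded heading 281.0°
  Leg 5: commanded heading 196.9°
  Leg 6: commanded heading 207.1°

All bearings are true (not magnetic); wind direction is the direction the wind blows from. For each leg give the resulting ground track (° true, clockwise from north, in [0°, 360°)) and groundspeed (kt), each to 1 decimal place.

Leg 1: heading 106.1°; drift -18.6° → track 87.5°, groundspeed 97.9 kt
Leg 2: heading 237.5°; drift +17.3° → track 254.8°, groundspeed 79.5 kt
Leg 3: heading 190.4°; drift +0.7° → track 191.1°, groundspeed 65.2 kt
Leg 4: heading 281.0°; drift +17.8° → track 298.8°, groundspeed 102.8 kt
Leg 5: heading 196.9°; drift +3.8° → track 200.7°, groundspeed 65.7 kt
Leg 6: heading 207.1°; drift +8.4° → track 215.5°, groundspeed 67.5 kt

Leg 1: track=87.5°, groundspeed=97.9 kt
Leg 2: track=254.8°, groundspeed=79.5 kt
Leg 3: track=191.1°, groundspeed=65.2 kt
Leg 4: track=298.8°, groundspeed=102.8 kt
Leg 5: track=200.7°, groundspeed=65.7 kt
Leg 6: track=215.5°, groundspeed=67.5 kt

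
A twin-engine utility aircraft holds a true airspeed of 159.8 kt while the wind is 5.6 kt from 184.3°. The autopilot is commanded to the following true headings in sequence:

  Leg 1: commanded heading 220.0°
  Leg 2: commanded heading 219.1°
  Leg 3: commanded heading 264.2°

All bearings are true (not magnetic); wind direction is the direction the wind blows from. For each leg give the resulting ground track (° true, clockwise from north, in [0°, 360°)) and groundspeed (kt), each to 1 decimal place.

Leg 1: track=221.2°, groundspeed=155.3 kt
Leg 2: track=220.3°, groundspeed=155.2 kt
Leg 3: track=266.2°, groundspeed=158.9 kt

Leg 1: heading 220.0°; drift +1.2° → track 221.2°, groundspeed 155.3 kt
Leg 2: heading 219.1°; drift +1.2° → track 220.3°, groundspeed 155.2 kt
Leg 3: heading 264.2°; drift +2.0° → track 266.2°, groundspeed 158.9 kt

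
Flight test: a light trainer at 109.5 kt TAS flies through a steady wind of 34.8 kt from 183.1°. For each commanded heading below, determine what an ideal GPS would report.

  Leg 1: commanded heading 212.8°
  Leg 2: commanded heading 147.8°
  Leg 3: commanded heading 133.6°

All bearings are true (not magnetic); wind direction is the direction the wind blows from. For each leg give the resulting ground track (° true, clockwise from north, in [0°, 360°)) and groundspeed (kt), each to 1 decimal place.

Leg 1: heading 212.8°; drift +12.3° → track 225.1°, groundspeed 81.1 kt
Leg 2: heading 147.8°; drift -13.9° → track 133.9°, groundspeed 83.6 kt
Leg 3: heading 133.6°; drift -16.9° → track 116.7°, groundspeed 90.8 kt

Leg 1: track=225.1°, groundspeed=81.1 kt
Leg 2: track=133.9°, groundspeed=83.6 kt
Leg 3: track=116.7°, groundspeed=90.8 kt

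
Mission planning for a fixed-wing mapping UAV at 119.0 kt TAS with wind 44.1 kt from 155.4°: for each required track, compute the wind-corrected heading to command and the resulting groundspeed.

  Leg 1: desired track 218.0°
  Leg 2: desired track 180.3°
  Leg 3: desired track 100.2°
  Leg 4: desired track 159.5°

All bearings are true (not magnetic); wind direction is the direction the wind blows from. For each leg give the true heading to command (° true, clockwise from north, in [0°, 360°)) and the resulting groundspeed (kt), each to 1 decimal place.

Leg 1: desired track 218.0°; wind correction -19.2° → command heading 198.8°, groundspeed 92.1 kt
Leg 2: desired track 180.3°; wind correction -9.0° → command heading 171.3°, groundspeed 77.5 kt
Leg 3: desired track 100.2°; wind correction +17.7° → command heading 117.9°, groundspeed 88.2 kt
Leg 4: desired track 159.5°; wind correction -1.5° → command heading 158.0°, groundspeed 75.0 kt

Leg 1: heading=198.8°, groundspeed=92.1 kt
Leg 2: heading=171.3°, groundspeed=77.5 kt
Leg 3: heading=117.9°, groundspeed=88.2 kt
Leg 4: heading=158.0°, groundspeed=75.0 kt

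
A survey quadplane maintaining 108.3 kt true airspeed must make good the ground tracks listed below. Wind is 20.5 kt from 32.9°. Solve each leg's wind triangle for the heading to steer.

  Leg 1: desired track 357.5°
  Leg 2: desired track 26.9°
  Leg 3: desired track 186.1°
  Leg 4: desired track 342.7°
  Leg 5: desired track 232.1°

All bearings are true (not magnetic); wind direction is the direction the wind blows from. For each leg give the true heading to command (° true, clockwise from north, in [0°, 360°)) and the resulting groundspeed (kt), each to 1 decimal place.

Leg 1: heading=3.8°, groundspeed=90.9 kt
Leg 2: heading=28.0°, groundspeed=87.9 kt
Leg 3: heading=181.2°, groundspeed=126.2 kt
Leg 4: heading=351.1°, groundspeed=94.0 kt
Leg 5: heading=235.7°, groundspeed=127.4 kt

Leg 1: desired track 357.5°; wind correction +6.3° → command heading 3.8°, groundspeed 90.9 kt
Leg 2: desired track 26.9°; wind correction +1.1° → command heading 28.0°, groundspeed 87.9 kt
Leg 3: desired track 186.1°; wind correction -4.9° → command heading 181.2°, groundspeed 126.2 kt
Leg 4: desired track 342.7°; wind correction +8.4° → command heading 351.1°, groundspeed 94.0 kt
Leg 5: desired track 232.1°; wind correction +3.6° → command heading 235.7°, groundspeed 127.4 kt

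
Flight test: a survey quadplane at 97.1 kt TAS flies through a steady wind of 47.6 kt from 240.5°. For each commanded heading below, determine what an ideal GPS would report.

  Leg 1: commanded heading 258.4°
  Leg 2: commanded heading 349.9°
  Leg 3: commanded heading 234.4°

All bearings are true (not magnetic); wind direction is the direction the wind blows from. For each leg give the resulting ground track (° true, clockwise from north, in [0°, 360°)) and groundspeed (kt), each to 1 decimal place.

Leg 1: track=274.2°, groundspeed=53.8 kt
Leg 2: track=11.6°, groundspeed=121.5 kt
Leg 3: track=228.6°, groundspeed=50.0 kt

Leg 1: heading 258.4°; drift +15.8° → track 274.2°, groundspeed 53.8 kt
Leg 2: heading 349.9°; drift +21.7° → track 11.6°, groundspeed 121.5 kt
Leg 3: heading 234.4°; drift -5.8° → track 228.6°, groundspeed 50.0 kt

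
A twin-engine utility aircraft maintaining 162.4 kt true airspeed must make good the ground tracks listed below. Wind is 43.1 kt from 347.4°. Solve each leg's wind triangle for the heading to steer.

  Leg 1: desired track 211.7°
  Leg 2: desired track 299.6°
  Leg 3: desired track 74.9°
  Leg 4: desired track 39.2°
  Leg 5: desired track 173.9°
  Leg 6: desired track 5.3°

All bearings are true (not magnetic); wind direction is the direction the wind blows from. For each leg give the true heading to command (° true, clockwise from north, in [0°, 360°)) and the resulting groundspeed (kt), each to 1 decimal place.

Leg 1: heading=222.4°, groundspeed=190.4 kt
Leg 2: heading=310.9°, groundspeed=130.3 kt
Leg 3: heading=59.5°, groundspeed=154.7 kt
Leg 4: heading=27.2°, groundspeed=132.2 kt
Leg 5: heading=175.6°, groundspeed=205.1 kt
Leg 6: heading=0.6°, groundspeed=120.8 kt

Leg 1: desired track 211.7°; wind correction +10.7° → command heading 222.4°, groundspeed 190.4 kt
Leg 2: desired track 299.6°; wind correction +11.3° → command heading 310.9°, groundspeed 130.3 kt
Leg 3: desired track 74.9°; wind correction -15.4° → command heading 59.5°, groundspeed 154.7 kt
Leg 4: desired track 39.2°; wind correction -12.0° → command heading 27.2°, groundspeed 132.2 kt
Leg 5: desired track 173.9°; wind correction +1.7° → command heading 175.6°, groundspeed 205.1 kt
Leg 6: desired track 5.3°; wind correction -4.7° → command heading 0.6°, groundspeed 120.8 kt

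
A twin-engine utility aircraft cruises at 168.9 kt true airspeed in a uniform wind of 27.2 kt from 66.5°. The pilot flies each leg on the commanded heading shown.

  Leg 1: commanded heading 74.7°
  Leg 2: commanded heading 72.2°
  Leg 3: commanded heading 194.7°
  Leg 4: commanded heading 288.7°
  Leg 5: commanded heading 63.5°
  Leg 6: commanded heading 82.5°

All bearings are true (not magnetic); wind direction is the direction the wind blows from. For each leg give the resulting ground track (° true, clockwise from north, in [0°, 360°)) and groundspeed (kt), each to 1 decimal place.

Leg 1: heading 74.7°; drift +1.6° → track 76.3°, groundspeed 142.0 kt
Leg 2: heading 72.2°; drift +1.1° → track 73.3°, groundspeed 141.9 kt
Leg 3: heading 194.7°; drift +6.6° → track 201.3°, groundspeed 186.9 kt
Leg 4: heading 288.7°; drift -5.5° → track 283.2°, groundspeed 189.9 kt
Leg 5: heading 63.5°; drift -0.6° → track 62.9°, groundspeed 141.7 kt
Leg 6: heading 82.5°; drift +3.0° → track 85.5°, groundspeed 143.0 kt

Leg 1: track=76.3°, groundspeed=142.0 kt
Leg 2: track=73.3°, groundspeed=141.9 kt
Leg 3: track=201.3°, groundspeed=186.9 kt
Leg 4: track=283.2°, groundspeed=189.9 kt
Leg 5: track=62.9°, groundspeed=141.7 kt
Leg 6: track=85.5°, groundspeed=143.0 kt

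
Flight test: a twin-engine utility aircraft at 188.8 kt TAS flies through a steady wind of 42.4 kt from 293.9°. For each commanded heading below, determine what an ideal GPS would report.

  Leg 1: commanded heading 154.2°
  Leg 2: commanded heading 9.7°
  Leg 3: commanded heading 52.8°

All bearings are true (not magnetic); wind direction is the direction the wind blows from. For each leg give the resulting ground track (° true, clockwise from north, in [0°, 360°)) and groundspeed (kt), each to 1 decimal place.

Leg 1: heading 154.2°; drift -7.1° → track 147.1°, groundspeed 222.8 kt
Leg 2: heading 9.7°; drift +13.0° → track 22.7°, groundspeed 183.1 kt
Leg 3: heading 52.8°; drift +10.1° → track 62.9°, groundspeed 212.6 kt

Leg 1: track=147.1°, groundspeed=222.8 kt
Leg 2: track=22.7°, groundspeed=183.1 kt
Leg 3: track=62.9°, groundspeed=212.6 kt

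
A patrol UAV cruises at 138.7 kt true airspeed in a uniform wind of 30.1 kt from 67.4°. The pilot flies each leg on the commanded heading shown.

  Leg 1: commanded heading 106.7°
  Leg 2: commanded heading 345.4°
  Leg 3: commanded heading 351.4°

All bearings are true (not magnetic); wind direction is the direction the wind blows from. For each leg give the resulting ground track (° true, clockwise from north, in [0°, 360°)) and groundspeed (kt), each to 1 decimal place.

Leg 1: track=116.1°, groundspeed=117.0 kt
Leg 2: track=332.9°, groundspeed=137.8 kt
Leg 3: track=338.9°, groundspeed=134.6 kt

Leg 1: heading 106.7°; drift +9.4° → track 116.1°, groundspeed 117.0 kt
Leg 2: heading 345.4°; drift -12.5° → track 332.9°, groundspeed 137.8 kt
Leg 3: heading 351.4°; drift -12.5° → track 338.9°, groundspeed 134.6 kt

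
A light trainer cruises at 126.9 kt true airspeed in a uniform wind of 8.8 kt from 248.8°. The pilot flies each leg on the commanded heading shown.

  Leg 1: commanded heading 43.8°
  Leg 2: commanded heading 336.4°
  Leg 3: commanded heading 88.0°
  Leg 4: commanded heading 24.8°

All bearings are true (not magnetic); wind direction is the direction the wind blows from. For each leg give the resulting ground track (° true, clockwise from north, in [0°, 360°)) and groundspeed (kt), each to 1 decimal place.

Leg 1: heading 43.8°; drift +1.6° → track 45.4°, groundspeed 134.9 kt
Leg 2: heading 336.4°; drift +4.0° → track 340.4°, groundspeed 126.8 kt
Leg 3: heading 88.0°; drift -1.2° → track 86.8°, groundspeed 135.2 kt
Leg 4: heading 24.8°; drift +2.6° → track 27.4°, groundspeed 133.4 kt

Leg 1: track=45.4°, groundspeed=134.9 kt
Leg 2: track=340.4°, groundspeed=126.8 kt
Leg 3: track=86.8°, groundspeed=135.2 kt
Leg 4: track=27.4°, groundspeed=133.4 kt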